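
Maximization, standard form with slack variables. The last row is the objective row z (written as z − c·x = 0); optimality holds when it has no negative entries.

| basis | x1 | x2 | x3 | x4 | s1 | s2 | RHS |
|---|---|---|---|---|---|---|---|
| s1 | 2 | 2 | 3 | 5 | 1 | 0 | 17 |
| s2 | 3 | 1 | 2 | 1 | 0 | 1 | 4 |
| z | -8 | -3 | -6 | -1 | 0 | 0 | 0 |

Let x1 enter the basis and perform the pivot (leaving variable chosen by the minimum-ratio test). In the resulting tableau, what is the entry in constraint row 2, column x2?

Ratio test on column x1 — row 1: 17/2 = 17/2; row 2: 4/3 = 4/3. Minimum is 4/3 at row 2 (s2 leaves); pivot element 3.
Divide row 2 by 3; eliminate column x1 from the other rows.
In the new row 2, the x2 entry is the old entry divided by the pivot: 1/3 = 1/3.

1/3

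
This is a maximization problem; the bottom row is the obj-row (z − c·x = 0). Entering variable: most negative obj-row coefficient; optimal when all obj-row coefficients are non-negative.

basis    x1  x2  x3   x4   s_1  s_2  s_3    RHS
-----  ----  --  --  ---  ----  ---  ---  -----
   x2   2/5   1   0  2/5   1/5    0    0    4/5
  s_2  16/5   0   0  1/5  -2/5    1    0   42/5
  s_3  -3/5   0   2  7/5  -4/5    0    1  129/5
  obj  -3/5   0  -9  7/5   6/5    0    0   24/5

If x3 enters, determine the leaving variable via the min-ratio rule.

Column x3 entries and ratios — x2: 0 ≤ 0, skip; s_2: 0 ≤ 0, skip; s_3: (129/5)/2 = 129/10.
Smallest ratio is 129/10 in the row of s_3, so s_3 leaves.

s_3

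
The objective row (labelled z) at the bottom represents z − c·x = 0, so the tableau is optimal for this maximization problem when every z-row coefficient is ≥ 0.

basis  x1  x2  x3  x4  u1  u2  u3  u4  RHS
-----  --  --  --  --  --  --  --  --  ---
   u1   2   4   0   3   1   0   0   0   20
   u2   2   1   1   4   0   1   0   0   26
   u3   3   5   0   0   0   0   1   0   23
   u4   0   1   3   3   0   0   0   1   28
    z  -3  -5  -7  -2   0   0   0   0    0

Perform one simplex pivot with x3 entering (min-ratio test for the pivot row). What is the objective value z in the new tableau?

196/3

Ratio test on column x3 — row 1: entry 0 ≤ 0; row 2: 26/1 = 26; row 3: entry 0 ≤ 0; row 4: 28/3 = 28/3. Minimum is 28/3 at row 4 (u4 leaves); pivot element 3.
Pivot on row 4; the z-row RHS becomes 0 − (-7)·(28/3) = 196/3.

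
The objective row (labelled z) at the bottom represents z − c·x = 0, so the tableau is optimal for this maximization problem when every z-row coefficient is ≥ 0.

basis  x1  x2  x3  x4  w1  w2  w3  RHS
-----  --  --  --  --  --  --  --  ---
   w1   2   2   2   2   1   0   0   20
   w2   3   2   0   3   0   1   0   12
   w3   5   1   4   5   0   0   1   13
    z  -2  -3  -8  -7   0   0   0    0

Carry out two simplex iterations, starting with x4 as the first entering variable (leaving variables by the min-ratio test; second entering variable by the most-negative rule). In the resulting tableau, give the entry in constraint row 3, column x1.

Ratio test on column x4 — row 1: 20/2 = 10; row 2: 12/3 = 4; row 3: 13/5 = 13/5. Minimum is 13/5 at row 3 (w3 leaves); pivot element 5.
Divide row 3 by 5; eliminate column x4 from the other rows.
Second iteration: most negative z-row entry is -12/5 in column x3, so x3 enters.
Ratio test on column x3 — row 1: (74/5)/(2/5) = 37; row 2: entry -12/5 ≤ 0; row 3: (13/5)/(4/5) = 13/4. Minimum is 13/4 at row 3 (x4 leaves); pivot element 4/5.
Divide row 3 by 4/5; eliminate column x3 from the other rows.
After both pivots, the entry at constraint row 3, column x1 is 5/4.

5/4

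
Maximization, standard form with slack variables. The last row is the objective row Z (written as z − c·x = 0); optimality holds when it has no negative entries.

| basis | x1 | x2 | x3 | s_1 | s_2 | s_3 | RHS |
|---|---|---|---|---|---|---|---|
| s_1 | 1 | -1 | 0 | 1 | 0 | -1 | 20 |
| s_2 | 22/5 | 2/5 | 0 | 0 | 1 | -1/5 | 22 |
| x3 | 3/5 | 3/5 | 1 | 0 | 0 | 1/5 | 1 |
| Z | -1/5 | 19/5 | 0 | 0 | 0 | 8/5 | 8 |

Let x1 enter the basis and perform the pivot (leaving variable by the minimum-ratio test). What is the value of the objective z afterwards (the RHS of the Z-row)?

Ratio test on column x1 — row 1: 20/1 = 20; row 2: 22/(22/5) = 5; row 3: 1/(3/5) = 5/3. Minimum is 5/3 at row 3 (x3 leaves); pivot element 3/5.
Pivot on row 3; the Z-row RHS becomes 8 − (-1/5)·(5/3) = 25/3.

25/3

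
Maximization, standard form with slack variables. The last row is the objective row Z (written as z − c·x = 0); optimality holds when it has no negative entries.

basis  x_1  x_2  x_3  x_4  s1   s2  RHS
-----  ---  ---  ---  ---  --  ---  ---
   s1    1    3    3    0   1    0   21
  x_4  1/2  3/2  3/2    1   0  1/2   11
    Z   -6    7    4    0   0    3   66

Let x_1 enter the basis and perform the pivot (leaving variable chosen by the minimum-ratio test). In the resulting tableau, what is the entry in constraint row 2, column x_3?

Ratio test on column x_1 — row 1: 21/1 = 21; row 2: 11/(1/2) = 22. Minimum is 21 at row 1 (s1 leaves); pivot element 1.
Divide row 1 by 1; eliminate column x_1 from the other rows.
Row 2 update in column x_3: 3/2 − (1/2)·3 = 0.

0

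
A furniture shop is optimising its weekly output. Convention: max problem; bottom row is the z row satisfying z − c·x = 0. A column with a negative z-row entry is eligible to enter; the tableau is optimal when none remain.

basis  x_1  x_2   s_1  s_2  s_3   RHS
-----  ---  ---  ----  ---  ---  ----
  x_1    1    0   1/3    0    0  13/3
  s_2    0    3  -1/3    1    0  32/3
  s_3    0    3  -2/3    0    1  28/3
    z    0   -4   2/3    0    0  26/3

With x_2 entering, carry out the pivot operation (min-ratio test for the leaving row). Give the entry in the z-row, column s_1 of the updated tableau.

-2/9

Ratio test on column x_2 — row 1: entry 0 ≤ 0; row 2: (32/3)/3 = 32/9; row 3: (28/3)/3 = 28/9. Minimum is 28/9 at row 3 (s_3 leaves); pivot element 3.
Divide row 3 by 3; eliminate column x_2 from the other rows.
z-row update in column s_1: 2/3 − (-4)·(-2/9) = -2/9.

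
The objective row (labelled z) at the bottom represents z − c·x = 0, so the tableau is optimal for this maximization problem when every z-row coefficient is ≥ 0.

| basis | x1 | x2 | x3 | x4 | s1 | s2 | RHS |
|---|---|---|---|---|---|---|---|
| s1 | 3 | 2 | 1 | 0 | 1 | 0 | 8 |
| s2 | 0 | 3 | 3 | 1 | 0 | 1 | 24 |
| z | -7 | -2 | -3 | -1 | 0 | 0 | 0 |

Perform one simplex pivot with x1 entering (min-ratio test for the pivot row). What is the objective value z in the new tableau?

Ratio test on column x1 — row 1: 8/3 = 8/3; row 2: entry 0 ≤ 0. Minimum is 8/3 at row 1 (s1 leaves); pivot element 3.
Pivot on row 1; the z-row RHS becomes 0 − (-7)·(8/3) = 56/3.

56/3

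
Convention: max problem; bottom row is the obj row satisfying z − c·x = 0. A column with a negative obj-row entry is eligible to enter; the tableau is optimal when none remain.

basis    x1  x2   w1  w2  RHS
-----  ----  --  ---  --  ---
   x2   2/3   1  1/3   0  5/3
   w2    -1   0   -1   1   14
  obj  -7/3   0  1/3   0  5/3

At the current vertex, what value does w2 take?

w2 is basic (row 2); its value is the RHS of that row, 14.

14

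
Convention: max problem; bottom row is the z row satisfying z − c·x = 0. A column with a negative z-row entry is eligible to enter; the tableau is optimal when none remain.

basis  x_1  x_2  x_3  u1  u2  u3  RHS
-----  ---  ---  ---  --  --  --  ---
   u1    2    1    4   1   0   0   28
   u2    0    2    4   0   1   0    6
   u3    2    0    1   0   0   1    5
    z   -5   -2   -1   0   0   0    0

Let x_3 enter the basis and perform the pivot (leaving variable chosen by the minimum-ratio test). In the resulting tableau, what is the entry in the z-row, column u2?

1/4

Ratio test on column x_3 — row 1: 28/4 = 7; row 2: 6/4 = 3/2; row 3: 5/1 = 5. Minimum is 3/2 at row 2 (u2 leaves); pivot element 4.
Divide row 2 by 4; eliminate column x_3 from the other rows.
z-row update in column u2: 0 − (-1)·(1/4) = 1/4.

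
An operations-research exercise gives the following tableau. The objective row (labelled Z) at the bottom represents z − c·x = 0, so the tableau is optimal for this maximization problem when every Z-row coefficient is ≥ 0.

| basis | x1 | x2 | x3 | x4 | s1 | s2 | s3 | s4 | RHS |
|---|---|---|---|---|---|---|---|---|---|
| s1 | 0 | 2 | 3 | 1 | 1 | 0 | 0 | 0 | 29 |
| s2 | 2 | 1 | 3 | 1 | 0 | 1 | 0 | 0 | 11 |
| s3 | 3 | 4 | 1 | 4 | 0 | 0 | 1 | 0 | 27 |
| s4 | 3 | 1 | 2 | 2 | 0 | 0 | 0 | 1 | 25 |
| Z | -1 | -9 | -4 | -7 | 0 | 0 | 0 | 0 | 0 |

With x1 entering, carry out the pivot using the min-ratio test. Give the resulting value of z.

Ratio test on column x1 — row 1: entry 0 ≤ 0; row 2: 11/2 = 11/2; row 3: 27/3 = 9; row 4: 25/3 = 25/3. Minimum is 11/2 at row 2 (s2 leaves); pivot element 2.
Pivot on row 2; the Z-row RHS becomes 0 − (-1)·(11/2) = 11/2.

11/2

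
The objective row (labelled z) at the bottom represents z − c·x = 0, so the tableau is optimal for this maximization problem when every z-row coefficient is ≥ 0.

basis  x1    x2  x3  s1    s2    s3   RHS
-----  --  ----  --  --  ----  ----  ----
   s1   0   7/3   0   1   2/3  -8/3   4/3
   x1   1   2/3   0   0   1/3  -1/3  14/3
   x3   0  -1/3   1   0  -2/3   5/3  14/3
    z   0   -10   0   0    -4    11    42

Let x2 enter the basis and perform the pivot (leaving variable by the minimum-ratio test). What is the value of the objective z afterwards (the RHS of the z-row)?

Ratio test on column x2 — row 1: (4/3)/(7/3) = 4/7; row 2: (14/3)/(2/3) = 7; row 3: entry -1/3 ≤ 0. Minimum is 4/7 at row 1 (s1 leaves); pivot element 7/3.
Pivot on row 1; the z-row RHS becomes 42 − (-10)·(4/7) = 334/7.

334/7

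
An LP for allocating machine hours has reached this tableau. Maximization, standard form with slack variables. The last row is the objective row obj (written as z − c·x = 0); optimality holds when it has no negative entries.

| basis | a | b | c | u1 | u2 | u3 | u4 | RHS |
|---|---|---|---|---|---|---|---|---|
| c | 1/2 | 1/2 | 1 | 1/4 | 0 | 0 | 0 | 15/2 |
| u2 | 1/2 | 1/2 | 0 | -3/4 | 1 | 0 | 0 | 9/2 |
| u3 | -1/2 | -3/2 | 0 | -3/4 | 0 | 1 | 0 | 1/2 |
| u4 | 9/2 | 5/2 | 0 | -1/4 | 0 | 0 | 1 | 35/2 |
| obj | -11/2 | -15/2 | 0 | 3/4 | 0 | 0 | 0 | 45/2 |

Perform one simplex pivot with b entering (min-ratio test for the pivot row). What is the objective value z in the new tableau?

75

Ratio test on column b — row 1: (15/2)/(1/2) = 15; row 2: (9/2)/(1/2) = 9; row 3: entry -3/2 ≤ 0; row 4: (35/2)/(5/2) = 7. Minimum is 7 at row 4 (u4 leaves); pivot element 5/2.
Pivot on row 4; the obj-row RHS becomes 45/2 − (-15/2)·7 = 75.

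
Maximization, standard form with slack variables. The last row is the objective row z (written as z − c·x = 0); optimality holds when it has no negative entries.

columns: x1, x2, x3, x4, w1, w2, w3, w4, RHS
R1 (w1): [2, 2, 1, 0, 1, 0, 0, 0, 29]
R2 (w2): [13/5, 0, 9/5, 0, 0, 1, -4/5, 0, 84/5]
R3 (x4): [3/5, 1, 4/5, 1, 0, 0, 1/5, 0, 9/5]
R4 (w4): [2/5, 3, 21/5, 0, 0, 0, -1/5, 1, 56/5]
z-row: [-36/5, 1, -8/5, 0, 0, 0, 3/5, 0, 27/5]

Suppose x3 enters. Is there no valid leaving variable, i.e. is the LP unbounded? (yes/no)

Column x3 has positive entries in row(s) 1, 2, 3, 4, so the ratio test bounds it — not unbounded.

no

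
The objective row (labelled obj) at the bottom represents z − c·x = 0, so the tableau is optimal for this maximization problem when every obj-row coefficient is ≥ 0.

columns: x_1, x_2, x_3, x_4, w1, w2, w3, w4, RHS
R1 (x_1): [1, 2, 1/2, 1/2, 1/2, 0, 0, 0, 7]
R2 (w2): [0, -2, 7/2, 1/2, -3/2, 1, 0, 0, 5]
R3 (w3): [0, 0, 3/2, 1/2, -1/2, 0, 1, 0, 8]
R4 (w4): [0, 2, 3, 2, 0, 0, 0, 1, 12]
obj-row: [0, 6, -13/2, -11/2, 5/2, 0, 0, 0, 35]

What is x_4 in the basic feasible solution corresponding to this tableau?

x_4 is not in the basis, so in the current basic feasible solution x_4 = 0.

0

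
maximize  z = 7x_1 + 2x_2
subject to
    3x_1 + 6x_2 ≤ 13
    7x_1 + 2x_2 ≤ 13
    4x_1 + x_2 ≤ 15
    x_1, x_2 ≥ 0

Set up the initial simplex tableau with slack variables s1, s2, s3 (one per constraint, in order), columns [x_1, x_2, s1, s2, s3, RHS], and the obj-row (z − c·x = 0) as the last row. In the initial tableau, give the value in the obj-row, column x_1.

The obj-row carries the negated objective coefficients: the x_1 entry is -7.

-7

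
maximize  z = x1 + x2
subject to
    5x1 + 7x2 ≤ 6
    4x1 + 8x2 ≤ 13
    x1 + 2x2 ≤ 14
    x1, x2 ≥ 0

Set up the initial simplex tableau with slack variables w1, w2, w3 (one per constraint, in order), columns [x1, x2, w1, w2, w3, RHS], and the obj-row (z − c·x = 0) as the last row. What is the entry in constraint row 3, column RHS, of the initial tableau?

The RHS of constraint 3 is b_3 = 14.

14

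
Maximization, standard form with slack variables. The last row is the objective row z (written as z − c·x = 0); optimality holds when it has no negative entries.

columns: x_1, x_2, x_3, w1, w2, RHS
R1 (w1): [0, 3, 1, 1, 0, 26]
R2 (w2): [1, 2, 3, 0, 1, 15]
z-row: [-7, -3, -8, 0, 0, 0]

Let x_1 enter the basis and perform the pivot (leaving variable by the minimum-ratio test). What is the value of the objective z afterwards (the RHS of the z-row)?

Ratio test on column x_1 — row 1: entry 0 ≤ 0; row 2: 15/1 = 15. Minimum is 15 at row 2 (w2 leaves); pivot element 1.
Pivot on row 2; the z-row RHS becomes 0 − (-7)·15 = 105.

105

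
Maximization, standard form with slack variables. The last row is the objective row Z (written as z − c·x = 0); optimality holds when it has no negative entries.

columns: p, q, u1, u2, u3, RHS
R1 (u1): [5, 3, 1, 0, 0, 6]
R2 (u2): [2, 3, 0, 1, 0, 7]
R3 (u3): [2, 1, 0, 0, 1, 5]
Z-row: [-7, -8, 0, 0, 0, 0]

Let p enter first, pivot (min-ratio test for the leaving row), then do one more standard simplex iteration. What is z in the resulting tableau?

16

Ratio test on column p — row 1: 6/5 = 6/5; row 2: 7/2 = 7/2; row 3: 5/2 = 5/2. Minimum is 6/5 at row 1 (u1 leaves); pivot element 5.
Pivot on row 1; the Z-row RHS becomes 0 − (-7)·(6/5) = 42/5.
Next entering variable (most negative Z-row entry -19/5): q.
Ratio test on column q — row 1: (6/5)/(3/5) = 2; row 2: (23/5)/(9/5) = 23/9; row 3: entry -1/5 ≤ 0. Minimum is 2 at row 1 (p leaves); pivot element 3/5.
After the second pivot the Z-row RHS is 42/5 − (-19/5)·2 = 16.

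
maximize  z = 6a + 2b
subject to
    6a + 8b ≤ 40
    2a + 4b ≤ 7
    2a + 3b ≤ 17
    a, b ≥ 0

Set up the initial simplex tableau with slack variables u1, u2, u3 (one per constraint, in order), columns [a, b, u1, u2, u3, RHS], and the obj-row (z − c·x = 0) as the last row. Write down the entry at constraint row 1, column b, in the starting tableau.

8

Constraint 1 has coefficient 8 on b.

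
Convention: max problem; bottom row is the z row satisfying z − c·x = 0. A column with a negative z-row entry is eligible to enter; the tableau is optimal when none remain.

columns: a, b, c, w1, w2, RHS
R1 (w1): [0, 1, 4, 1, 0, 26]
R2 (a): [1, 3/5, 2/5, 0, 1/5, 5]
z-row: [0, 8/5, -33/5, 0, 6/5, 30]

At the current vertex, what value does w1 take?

26

w1 is basic (row 1); its value is the RHS of that row, 26.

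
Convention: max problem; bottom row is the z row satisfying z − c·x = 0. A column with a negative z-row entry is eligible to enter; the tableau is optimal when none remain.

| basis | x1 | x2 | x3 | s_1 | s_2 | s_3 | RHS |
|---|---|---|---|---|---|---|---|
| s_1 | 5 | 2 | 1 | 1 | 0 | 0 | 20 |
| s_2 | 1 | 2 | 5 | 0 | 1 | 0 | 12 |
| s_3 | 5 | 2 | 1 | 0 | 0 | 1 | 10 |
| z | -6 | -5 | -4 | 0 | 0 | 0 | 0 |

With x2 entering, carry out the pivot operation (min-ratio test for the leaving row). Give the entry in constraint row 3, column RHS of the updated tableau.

Ratio test on column x2 — row 1: 20/2 = 10; row 2: 12/2 = 6; row 3: 10/2 = 5. Minimum is 5 at row 3 (s_3 leaves); pivot element 2.
Divide row 3 by 2; eliminate column x2 from the other rows.
In the new row 3, the RHS entry is the old entry divided by the pivot: 10/2 = 5.

5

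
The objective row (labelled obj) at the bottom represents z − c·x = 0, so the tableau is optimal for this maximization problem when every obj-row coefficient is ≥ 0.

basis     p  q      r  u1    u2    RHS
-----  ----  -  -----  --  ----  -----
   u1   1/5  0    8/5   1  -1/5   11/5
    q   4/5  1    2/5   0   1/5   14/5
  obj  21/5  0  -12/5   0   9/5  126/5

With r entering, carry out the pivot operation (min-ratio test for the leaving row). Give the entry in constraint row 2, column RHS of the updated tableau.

Ratio test on column r — row 1: (11/5)/(8/5) = 11/8; row 2: (14/5)/(2/5) = 7. Minimum is 11/8 at row 1 (u1 leaves); pivot element 8/5.
Divide row 1 by 8/5; eliminate column r from the other rows.
Row 2 update in column RHS: 14/5 − (2/5)·(11/8) = 9/4.

9/4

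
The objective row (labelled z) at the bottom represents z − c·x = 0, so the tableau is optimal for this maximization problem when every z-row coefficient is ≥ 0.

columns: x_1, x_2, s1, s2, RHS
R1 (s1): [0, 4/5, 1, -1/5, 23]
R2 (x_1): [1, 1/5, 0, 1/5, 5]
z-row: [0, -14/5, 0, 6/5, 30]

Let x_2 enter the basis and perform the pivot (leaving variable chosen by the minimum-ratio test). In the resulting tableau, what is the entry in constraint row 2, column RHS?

Ratio test on column x_2 — row 1: 23/(4/5) = 115/4; row 2: 5/(1/5) = 25. Minimum is 25 at row 2 (x_1 leaves); pivot element 1/5.
Divide row 2 by 1/5; eliminate column x_2 from the other rows.
In the new row 2, the RHS entry is the old entry divided by the pivot: 5/(1/5) = 25.

25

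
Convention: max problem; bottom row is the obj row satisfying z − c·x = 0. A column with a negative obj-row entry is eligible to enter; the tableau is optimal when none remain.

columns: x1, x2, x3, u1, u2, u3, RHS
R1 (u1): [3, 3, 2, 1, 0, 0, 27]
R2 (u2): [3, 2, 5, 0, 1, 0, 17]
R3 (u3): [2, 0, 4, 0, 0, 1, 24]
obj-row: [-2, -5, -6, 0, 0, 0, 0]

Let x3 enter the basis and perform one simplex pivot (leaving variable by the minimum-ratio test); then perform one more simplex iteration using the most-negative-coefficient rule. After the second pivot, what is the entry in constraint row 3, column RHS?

24

Ratio test on column x3 — row 1: 27/2 = 27/2; row 2: 17/5 = 17/5; row 3: 24/4 = 6. Minimum is 17/5 at row 2 (u2 leaves); pivot element 5.
Divide row 2 by 5; eliminate column x3 from the other rows.
Second iteration: most negative obj-row entry is -13/5 in column x2, so x2 enters.
Ratio test on column x2 — row 1: (101/5)/(11/5) = 101/11; row 2: (17/5)/(2/5) = 17/2; row 3: entry -8/5 ≤ 0. Minimum is 17/2 at row 2 (x3 leaves); pivot element 2/5.
Divide row 2 by 2/5; eliminate column x2 from the other rows.
After both pivots, the entry at constraint row 3, column RHS is 24.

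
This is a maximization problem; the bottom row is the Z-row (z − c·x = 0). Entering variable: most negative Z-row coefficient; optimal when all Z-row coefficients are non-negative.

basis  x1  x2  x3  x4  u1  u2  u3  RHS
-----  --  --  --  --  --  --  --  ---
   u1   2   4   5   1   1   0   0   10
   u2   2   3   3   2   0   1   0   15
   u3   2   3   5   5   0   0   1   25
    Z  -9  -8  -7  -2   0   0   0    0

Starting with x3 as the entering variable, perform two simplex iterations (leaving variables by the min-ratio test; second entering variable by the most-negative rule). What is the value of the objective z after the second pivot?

45

Ratio test on column x3 — row 1: 10/5 = 2; row 2: 15/3 = 5; row 3: 25/5 = 5. Minimum is 2 at row 1 (u1 leaves); pivot element 5.
Pivot on row 1; the Z-row RHS becomes 0 − (-7)·2 = 14.
Next entering variable (most negative Z-row entry -31/5): x1.
Ratio test on column x1 — row 1: 2/(2/5) = 5; row 2: 9/(4/5) = 45/4; row 3: entry 0 ≤ 0. Minimum is 5 at row 1 (x3 leaves); pivot element 2/5.
After the second pivot the Z-row RHS is 14 − (-31/5)·5 = 45.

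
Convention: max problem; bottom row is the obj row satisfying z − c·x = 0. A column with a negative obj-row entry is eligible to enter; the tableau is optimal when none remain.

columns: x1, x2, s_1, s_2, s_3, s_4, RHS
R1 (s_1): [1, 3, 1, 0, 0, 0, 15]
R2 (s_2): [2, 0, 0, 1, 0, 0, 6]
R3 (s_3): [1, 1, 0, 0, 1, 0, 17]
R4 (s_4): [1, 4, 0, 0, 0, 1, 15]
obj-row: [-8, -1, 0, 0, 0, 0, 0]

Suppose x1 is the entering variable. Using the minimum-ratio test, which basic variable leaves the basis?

Column x1 entries and ratios — s_1: 15/1 = 15; s_2: 6/2 = 3; s_3: 17/1 = 17; s_4: 15/1 = 15.
Smallest ratio is 3 in the row of s_2, so s_2 leaves.

s_2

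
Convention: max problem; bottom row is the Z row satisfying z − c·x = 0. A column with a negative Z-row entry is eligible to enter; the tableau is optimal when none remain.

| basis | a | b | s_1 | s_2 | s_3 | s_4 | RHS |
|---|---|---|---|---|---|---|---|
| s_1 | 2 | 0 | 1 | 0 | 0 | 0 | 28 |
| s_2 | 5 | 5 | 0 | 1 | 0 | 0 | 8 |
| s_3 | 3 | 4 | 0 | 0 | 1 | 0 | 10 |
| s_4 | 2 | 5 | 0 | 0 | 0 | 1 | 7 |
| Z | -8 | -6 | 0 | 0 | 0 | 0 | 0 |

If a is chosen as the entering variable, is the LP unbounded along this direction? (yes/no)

no

Column a has positive entries in row(s) 1, 2, 3, 4, so the ratio test bounds it — not unbounded.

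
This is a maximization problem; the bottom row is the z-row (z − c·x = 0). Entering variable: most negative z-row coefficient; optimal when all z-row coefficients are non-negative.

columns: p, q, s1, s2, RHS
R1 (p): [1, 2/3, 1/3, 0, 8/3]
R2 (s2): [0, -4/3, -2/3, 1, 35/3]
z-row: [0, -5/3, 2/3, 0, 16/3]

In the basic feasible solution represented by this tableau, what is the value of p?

p is basic (row 1); its value is the RHS of that row, 8/3.

8/3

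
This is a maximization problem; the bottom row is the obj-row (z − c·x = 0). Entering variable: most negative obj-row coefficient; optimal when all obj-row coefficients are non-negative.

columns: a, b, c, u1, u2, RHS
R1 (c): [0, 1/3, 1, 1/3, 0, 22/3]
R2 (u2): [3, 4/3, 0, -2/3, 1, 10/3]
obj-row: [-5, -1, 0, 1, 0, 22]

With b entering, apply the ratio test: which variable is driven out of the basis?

Column b entries and ratios — c: (22/3)/(1/3) = 22; u2: (10/3)/(4/3) = 5/2.
Smallest ratio is 5/2 in the row of u2, so u2 leaves.

u2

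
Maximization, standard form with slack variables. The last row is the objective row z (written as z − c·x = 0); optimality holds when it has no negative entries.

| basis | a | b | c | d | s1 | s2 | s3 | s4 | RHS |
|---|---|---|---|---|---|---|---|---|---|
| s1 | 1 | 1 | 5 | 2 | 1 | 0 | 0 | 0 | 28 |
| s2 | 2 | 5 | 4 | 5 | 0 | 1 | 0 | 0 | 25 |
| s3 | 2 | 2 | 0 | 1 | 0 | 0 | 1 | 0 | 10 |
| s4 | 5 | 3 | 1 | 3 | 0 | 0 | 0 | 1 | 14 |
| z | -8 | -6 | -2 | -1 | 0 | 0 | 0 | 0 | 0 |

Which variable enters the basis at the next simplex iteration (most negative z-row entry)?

a

Negative z-row entries: a: -8, b: -6, c: -2, d: -1.
The most negative is -8 in column a, so a enters.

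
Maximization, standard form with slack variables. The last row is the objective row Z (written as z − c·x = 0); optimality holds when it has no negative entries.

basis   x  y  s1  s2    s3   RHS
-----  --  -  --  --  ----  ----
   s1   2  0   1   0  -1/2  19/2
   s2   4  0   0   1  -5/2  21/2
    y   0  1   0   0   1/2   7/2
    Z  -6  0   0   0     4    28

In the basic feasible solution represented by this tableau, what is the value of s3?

s3 is not in the basis, so in the current basic feasible solution s3 = 0.

0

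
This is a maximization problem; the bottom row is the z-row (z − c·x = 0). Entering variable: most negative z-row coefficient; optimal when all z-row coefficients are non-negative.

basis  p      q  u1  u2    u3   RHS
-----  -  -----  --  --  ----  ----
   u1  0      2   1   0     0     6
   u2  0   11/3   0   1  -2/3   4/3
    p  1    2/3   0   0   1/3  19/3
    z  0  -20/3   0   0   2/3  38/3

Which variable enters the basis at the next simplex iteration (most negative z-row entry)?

q

Negative z-row entries: q: -20/3.
The most negative is -20/3 in column q, so q enters.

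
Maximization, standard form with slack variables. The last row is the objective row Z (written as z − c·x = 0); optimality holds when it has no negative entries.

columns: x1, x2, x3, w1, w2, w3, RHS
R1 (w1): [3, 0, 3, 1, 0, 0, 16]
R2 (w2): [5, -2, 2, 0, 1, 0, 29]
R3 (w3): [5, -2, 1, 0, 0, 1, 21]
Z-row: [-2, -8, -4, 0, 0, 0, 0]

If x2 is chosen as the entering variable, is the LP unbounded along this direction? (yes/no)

yes

Every constraint-row entry in column x2 is ≤ 0, so increasing x2 is unbounded.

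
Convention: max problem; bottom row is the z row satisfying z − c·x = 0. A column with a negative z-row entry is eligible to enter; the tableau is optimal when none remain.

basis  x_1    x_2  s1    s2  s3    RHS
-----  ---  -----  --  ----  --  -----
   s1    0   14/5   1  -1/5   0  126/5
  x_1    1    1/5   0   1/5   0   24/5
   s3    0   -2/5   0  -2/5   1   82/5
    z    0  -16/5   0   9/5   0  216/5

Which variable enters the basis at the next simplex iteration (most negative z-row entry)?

x_2

Negative z-row entries: x_2: -16/5.
The most negative is -16/5 in column x_2, so x_2 enters.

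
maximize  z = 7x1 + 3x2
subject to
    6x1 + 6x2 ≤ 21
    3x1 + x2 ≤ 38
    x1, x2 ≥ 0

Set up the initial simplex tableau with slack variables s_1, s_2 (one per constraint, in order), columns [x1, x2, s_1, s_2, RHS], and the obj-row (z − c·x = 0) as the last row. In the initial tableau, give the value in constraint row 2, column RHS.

38

The RHS of constraint 2 is b_2 = 38.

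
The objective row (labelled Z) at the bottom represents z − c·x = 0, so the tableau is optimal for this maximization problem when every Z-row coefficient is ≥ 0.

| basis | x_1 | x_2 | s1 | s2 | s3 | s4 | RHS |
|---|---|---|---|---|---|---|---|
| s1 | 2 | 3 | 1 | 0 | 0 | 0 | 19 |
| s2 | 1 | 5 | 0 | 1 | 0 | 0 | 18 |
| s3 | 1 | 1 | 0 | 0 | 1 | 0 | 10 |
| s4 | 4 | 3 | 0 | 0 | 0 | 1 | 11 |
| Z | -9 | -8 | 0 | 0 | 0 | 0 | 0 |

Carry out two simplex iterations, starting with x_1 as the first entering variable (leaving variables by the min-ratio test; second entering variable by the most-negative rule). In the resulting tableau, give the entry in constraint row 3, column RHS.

Ratio test on column x_1 — row 1: 19/2 = 19/2; row 2: 18/1 = 18; row 3: 10/1 = 10; row 4: 11/4 = 11/4. Minimum is 11/4 at row 4 (s4 leaves); pivot element 4.
Divide row 4 by 4; eliminate column x_1 from the other rows.
Second iteration: most negative Z-row entry is -5/4 in column x_2, so x_2 enters.
Ratio test on column x_2 — row 1: (27/2)/(3/2) = 9; row 2: (61/4)/(17/4) = 61/17; row 3: (29/4)/(1/4) = 29; row 4: (11/4)/(3/4) = 11/3. Minimum is 61/17 at row 2 (s2 leaves); pivot element 17/4.
Divide row 2 by 17/4; eliminate column x_2 from the other rows.
After both pivots, the entry at constraint row 3, column RHS is 108/17.

108/17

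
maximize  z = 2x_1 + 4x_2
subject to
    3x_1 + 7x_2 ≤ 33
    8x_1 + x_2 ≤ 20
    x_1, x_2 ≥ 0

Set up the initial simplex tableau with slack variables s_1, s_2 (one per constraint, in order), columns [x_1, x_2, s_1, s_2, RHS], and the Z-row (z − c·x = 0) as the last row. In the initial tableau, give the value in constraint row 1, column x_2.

Constraint 1 has coefficient 7 on x_2.

7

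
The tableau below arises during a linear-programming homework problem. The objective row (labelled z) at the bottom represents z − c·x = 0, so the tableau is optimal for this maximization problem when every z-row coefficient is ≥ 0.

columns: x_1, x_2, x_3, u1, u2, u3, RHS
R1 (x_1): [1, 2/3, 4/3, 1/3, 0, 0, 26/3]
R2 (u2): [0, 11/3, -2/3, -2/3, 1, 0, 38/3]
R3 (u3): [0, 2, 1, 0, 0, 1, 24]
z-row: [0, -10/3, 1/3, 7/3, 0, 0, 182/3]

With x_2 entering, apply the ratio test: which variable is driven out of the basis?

Column x_2 entries and ratios — x_1: (26/3)/(2/3) = 13; u2: (38/3)/(11/3) = 38/11; u3: 24/2 = 12.
Smallest ratio is 38/11 in the row of u2, so u2 leaves.

u2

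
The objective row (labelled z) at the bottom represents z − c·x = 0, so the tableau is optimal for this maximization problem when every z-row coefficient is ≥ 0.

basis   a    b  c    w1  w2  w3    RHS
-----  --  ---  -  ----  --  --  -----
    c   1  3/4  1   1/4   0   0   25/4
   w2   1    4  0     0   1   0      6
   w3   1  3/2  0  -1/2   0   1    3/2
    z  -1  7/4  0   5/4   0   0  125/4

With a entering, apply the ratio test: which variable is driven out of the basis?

Column a entries and ratios — c: (25/4)/1 = 25/4; w2: 6/1 = 6; w3: (3/2)/1 = 3/2.
Smallest ratio is 3/2 in the row of w3, so w3 leaves.

w3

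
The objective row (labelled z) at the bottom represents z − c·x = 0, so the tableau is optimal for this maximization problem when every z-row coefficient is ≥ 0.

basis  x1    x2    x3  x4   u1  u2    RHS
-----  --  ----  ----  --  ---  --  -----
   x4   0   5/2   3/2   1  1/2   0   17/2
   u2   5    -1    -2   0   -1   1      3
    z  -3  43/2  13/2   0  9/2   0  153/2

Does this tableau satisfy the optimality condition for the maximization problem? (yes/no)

no

The z-row has a negative entry -3 in column x1, so it is not optimal.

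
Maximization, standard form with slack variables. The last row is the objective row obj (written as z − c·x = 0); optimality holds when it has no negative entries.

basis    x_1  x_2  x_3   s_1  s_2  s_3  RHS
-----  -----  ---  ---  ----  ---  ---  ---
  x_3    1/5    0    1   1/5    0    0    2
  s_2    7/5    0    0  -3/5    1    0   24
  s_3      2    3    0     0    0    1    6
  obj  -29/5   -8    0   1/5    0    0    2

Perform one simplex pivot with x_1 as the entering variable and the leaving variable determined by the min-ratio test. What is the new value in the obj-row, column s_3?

Ratio test on column x_1 — row 1: 2/(1/5) = 10; row 2: 24/(7/5) = 120/7; row 3: 6/2 = 3. Minimum is 3 at row 3 (s_3 leaves); pivot element 2.
Divide row 3 by 2; eliminate column x_1 from the other rows.
obj-row update in column s_3: 0 − (-29/5)·(1/2) = 29/10.

29/10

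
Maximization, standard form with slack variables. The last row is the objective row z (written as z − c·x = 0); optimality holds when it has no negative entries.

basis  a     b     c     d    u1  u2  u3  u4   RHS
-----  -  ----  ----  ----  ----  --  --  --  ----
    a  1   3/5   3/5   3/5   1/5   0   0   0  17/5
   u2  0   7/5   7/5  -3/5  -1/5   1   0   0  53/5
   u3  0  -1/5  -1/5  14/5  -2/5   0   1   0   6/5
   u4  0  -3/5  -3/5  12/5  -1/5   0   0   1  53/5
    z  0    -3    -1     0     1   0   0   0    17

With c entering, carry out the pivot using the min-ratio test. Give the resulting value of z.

68/3

Ratio test on column c — row 1: (17/5)/(3/5) = 17/3; row 2: (53/5)/(7/5) = 53/7; row 3: entry -1/5 ≤ 0; row 4: entry -3/5 ≤ 0. Minimum is 17/3 at row 1 (a leaves); pivot element 3/5.
Pivot on row 1; the z-row RHS becomes 17 − (-1)·(17/3) = 68/3.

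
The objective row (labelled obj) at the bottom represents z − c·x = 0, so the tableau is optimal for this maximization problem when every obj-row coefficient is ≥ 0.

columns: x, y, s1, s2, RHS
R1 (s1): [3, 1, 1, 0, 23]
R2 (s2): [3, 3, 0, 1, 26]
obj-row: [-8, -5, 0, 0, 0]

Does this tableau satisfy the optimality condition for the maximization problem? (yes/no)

no

The obj-row has a negative entry -8 in column x, so it is not optimal.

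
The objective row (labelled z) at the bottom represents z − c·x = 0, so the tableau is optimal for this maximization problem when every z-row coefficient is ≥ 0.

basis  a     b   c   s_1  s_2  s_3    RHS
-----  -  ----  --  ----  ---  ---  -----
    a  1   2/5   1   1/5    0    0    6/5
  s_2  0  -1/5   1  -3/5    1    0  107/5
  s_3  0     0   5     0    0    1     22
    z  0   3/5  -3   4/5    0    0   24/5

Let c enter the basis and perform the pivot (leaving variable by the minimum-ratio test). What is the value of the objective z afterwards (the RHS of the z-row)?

42/5

Ratio test on column c — row 1: (6/5)/1 = 6/5; row 2: (107/5)/1 = 107/5; row 3: 22/5 = 22/5. Minimum is 6/5 at row 1 (a leaves); pivot element 1.
Pivot on row 1; the z-row RHS becomes 24/5 − (-3)·(6/5) = 42/5.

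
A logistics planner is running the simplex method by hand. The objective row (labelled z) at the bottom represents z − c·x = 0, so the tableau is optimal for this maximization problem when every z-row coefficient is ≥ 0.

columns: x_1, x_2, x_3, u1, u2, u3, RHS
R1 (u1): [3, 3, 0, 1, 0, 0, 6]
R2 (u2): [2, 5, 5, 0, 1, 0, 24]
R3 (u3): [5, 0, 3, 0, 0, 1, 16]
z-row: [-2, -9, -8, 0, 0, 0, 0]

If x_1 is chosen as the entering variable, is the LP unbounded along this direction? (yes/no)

no

Column x_1 has positive entries in row(s) 1, 2, 3, so the ratio test bounds it — not unbounded.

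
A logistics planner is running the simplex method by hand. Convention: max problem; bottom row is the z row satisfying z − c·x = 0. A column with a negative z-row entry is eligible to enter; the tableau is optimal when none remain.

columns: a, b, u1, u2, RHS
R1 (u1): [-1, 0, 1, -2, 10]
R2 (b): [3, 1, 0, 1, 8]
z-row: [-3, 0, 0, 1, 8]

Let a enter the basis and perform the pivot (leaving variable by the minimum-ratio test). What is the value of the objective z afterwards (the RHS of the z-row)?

16

Ratio test on column a — row 1: entry -1 ≤ 0; row 2: 8/3 = 8/3. Minimum is 8/3 at row 2 (b leaves); pivot element 3.
Pivot on row 2; the z-row RHS becomes 8 − (-3)·(8/3) = 16.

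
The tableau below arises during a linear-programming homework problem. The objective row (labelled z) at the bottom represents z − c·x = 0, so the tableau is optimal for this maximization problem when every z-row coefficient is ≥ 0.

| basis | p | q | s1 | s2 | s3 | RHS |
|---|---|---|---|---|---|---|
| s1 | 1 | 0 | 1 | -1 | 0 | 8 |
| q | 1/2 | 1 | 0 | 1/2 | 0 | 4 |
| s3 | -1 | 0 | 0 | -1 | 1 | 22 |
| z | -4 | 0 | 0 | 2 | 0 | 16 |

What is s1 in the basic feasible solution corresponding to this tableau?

8

s1 is basic (row 1); its value is the RHS of that row, 8.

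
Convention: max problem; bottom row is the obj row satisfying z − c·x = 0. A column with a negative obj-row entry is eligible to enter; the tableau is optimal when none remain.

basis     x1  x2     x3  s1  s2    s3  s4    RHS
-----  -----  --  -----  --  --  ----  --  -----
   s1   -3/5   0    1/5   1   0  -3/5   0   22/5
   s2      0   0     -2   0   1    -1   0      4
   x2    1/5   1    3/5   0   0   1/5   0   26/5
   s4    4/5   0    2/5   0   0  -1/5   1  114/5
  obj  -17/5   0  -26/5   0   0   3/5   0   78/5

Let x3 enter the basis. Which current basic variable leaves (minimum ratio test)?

x2

Column x3 entries and ratios — s1: (22/5)/(1/5) = 22; s2: -2 ≤ 0, skip; x2: (26/5)/(3/5) = 26/3; s4: (114/5)/(2/5) = 57.
Smallest ratio is 26/3 in the row of x2, so x2 leaves.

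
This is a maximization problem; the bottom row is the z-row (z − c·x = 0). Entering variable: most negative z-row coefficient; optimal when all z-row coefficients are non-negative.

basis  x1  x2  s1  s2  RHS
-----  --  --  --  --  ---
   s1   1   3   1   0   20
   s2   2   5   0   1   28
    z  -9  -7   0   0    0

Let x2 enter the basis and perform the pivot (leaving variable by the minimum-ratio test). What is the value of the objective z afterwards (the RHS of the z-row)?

196/5

Ratio test on column x2 — row 1: 20/3 = 20/3; row 2: 28/5 = 28/5. Minimum is 28/5 at row 2 (s2 leaves); pivot element 5.
Pivot on row 2; the z-row RHS becomes 0 − (-7)·(28/5) = 196/5.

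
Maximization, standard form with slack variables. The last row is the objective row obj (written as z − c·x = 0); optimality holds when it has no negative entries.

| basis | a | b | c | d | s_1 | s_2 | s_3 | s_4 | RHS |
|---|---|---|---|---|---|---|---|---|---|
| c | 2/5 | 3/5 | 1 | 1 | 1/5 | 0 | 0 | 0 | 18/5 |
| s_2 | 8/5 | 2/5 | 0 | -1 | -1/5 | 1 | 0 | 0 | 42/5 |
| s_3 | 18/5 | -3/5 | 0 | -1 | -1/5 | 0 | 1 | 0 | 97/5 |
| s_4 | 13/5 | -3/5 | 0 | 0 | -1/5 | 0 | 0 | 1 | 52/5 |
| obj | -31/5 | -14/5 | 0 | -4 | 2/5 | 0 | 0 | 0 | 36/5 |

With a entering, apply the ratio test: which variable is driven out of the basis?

s_4

Column a entries and ratios — c: (18/5)/(2/5) = 9; s_2: (42/5)/(8/5) = 21/4; s_3: (97/5)/(18/5) = 97/18; s_4: (52/5)/(13/5) = 4.
Smallest ratio is 4 in the row of s_4, so s_4 leaves.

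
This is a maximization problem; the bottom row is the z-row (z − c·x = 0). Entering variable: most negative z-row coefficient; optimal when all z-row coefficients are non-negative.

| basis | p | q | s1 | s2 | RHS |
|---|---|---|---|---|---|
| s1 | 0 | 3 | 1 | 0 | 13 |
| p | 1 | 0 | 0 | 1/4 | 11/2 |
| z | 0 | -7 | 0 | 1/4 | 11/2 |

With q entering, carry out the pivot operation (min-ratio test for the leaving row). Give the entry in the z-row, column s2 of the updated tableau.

Ratio test on column q — row 1: 13/3 = 13/3; row 2: entry 0 ≤ 0. Minimum is 13/3 at row 1 (s1 leaves); pivot element 3.
Divide row 1 by 3; eliminate column q from the other rows.
z-row update in column s2: 1/4 − (-7)·0 = 1/4.

1/4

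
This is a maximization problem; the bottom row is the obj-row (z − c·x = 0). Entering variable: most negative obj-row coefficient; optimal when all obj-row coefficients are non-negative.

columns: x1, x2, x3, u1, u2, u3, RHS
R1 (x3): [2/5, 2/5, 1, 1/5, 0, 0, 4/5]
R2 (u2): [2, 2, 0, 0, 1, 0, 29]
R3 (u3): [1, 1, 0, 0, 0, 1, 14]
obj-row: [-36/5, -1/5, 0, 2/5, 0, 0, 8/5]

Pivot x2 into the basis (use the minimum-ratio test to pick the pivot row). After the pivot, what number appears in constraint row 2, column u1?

Ratio test on column x2 — row 1: (4/5)/(2/5) = 2; row 2: 29/2 = 29/2; row 3: 14/1 = 14. Minimum is 2 at row 1 (x3 leaves); pivot element 2/5.
Divide row 1 by 2/5; eliminate column x2 from the other rows.
Row 2 update in column u1: 0 − 2·(1/2) = -1.

-1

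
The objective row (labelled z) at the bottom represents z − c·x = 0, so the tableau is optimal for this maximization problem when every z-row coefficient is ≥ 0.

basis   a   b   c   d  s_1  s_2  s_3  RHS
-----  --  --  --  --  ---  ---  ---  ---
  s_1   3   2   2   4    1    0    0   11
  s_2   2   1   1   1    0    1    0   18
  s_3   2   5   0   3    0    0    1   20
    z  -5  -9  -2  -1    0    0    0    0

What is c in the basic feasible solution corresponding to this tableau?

c is not in the basis, so in the current basic feasible solution c = 0.

0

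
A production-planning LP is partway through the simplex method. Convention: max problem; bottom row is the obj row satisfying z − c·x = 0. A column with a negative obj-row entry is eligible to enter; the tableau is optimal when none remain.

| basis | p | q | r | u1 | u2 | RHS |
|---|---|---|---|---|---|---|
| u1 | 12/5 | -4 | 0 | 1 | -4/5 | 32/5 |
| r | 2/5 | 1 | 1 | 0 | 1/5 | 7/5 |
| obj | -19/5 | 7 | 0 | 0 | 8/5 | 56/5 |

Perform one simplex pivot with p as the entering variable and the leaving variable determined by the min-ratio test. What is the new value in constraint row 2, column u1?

Ratio test on column p — row 1: (32/5)/(12/5) = 8/3; row 2: (7/5)/(2/5) = 7/2. Minimum is 8/3 at row 1 (u1 leaves); pivot element 12/5.
Divide row 1 by 12/5; eliminate column p from the other rows.
Row 2 update in column u1: 0 − (2/5)·(5/12) = -1/6.

-1/6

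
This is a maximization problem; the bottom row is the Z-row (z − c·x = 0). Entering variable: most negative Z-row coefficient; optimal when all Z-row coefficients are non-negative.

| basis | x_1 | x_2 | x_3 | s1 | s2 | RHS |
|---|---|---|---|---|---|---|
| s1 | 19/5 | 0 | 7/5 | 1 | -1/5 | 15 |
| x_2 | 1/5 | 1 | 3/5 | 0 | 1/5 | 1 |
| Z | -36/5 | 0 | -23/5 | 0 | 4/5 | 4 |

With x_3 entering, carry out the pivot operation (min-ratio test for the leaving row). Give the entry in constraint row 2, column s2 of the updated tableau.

1/3

Ratio test on column x_3 — row 1: 15/(7/5) = 75/7; row 2: 1/(3/5) = 5/3. Minimum is 5/3 at row 2 (x_2 leaves); pivot element 3/5.
Divide row 2 by 3/5; eliminate column x_3 from the other rows.
In the new row 2, the s2 entry is the old entry divided by the pivot: (1/5)/(3/5) = 1/3.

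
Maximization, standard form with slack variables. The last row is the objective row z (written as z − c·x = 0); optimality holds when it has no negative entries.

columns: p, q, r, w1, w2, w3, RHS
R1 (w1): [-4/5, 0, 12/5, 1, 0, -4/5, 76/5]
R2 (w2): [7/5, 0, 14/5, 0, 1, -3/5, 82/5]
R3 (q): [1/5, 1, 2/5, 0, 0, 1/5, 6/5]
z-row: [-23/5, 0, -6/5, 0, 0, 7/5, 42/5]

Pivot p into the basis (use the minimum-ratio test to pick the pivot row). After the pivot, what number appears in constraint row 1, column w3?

0

Ratio test on column p — row 1: entry -4/5 ≤ 0; row 2: (82/5)/(7/5) = 82/7; row 3: (6/5)/(1/5) = 6. Minimum is 6 at row 3 (q leaves); pivot element 1/5.
Divide row 3 by 1/5; eliminate column p from the other rows.
Row 1 update in column w3: -4/5 − (-4/5)·1 = 0.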